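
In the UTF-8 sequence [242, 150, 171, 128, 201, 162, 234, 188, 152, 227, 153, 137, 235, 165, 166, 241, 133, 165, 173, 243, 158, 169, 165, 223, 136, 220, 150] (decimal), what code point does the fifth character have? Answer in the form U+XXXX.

U+B966

Offset 0: leading byte 0xF2 = 11110010 → 4-byte char #1 = F2 96 AB 80.
Offset 4: leading byte 0xC9 = 11001001 → 2-byte char #2 = C9 A2.
Offset 6: leading byte 0xEA = 11101010 → 3-byte char #3 = EA BC 98.
Offset 9: leading byte 0xE3 = 11100011 → 3-byte char #4 = E3 99 89.
Offset 12: leading byte 0xEB = 11101011 → 3-byte char #5 = EB A5 A6.
Leading byte 0xEB = 11101011 matches 1110xxxx → 3-byte sequence.
Byte 1: 0xEB = 11101011, payload 1011 (4 bits).
Byte 2: 0xA5 = 10100101 (10xxxxxx ✓), payload 100101.
Byte 3: 0xA6 = 10100110 (10xxxxxx ✓), payload 100110.
Concatenate: 1011100101100110 = 0xB966 (16 bits → U+B966).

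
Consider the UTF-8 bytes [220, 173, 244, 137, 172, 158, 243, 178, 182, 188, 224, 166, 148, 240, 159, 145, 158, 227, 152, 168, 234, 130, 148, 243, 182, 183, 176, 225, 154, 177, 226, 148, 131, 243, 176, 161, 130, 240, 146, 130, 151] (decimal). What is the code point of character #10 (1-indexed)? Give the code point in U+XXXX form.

U+2503

Offset 0: leading byte 0xDC = 11011100 → 2-byte char #1 = DC AD.
Offset 2: leading byte 0xF4 = 11110100 → 4-byte char #2 = F4 89 AC 9E.
Offset 6: leading byte 0xF3 = 11110011 → 4-byte char #3 = F3 B2 B6 BC.
Offset 10: leading byte 0xE0 = 11100000 → 3-byte char #4 = E0 A6 94.
Offset 13: leading byte 0xF0 = 11110000 → 4-byte char #5 = F0 9F 91 9E.
Offset 17: leading byte 0xE3 = 11100011 → 3-byte char #6 = E3 98 A8.
Offset 20: leading byte 0xEA = 11101010 → 3-byte char #7 = EA 82 94.
Offset 23: leading byte 0xF3 = 11110011 → 4-byte char #8 = F3 B6 B7 B0.
Offset 27: leading byte 0xE1 = 11100001 → 3-byte char #9 = E1 9A B1.
Offset 30: leading byte 0xE2 = 11100010 → 3-byte char #10 = E2 94 83.
Leading byte 0xE2 = 11100010 matches 1110xxxx → 3-byte sequence.
Byte 1: 0xE2 = 11100010, payload 0010 (4 bits).
Byte 2: 0x94 = 10010100 (10xxxxxx ✓), payload 010100.
Byte 3: 0x83 = 10000011 (10xxxxxx ✓), payload 000011.
Concatenate: 0010010100000011 = 0x2503 (16 bits → U+2503).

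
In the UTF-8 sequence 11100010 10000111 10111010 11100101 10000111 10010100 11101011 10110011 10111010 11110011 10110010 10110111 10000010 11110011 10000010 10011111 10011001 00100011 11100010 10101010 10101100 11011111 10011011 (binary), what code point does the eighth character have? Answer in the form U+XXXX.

U+07DB

Offset 0: leading byte 0xE2 = 11100010 → 3-byte char #1 = E2 87 BA.
Offset 3: leading byte 0xE5 = 11100101 → 3-byte char #2 = E5 87 94.
Offset 6: leading byte 0xEB = 11101011 → 3-byte char #3 = EB B3 BA.
Offset 9: leading byte 0xF3 = 11110011 → 4-byte char #4 = F3 B2 B7 82.
Offset 13: leading byte 0xF3 = 11110011 → 4-byte char #5 = F3 82 9F 99.
Offset 17: leading byte 0x23 = 00100011 → 1-byte char #6 = 23.
Offset 18: leading byte 0xE2 = 11100010 → 3-byte char #7 = E2 AA AC.
Offset 21: leading byte 0xDF = 11011111 → 2-byte char #8 = DF 9B.
Leading byte 0xDF = 11011111 matches 110xxxxx → 2-byte sequence.
Byte 1: 0xDF = 11011111, payload 11111 (5 bits).
Byte 2: 0x9B = 10011011 (10xxxxxx ✓), payload 011011.
Concatenate: 11111011011 = 0x7DB (11 bits → U+07DB).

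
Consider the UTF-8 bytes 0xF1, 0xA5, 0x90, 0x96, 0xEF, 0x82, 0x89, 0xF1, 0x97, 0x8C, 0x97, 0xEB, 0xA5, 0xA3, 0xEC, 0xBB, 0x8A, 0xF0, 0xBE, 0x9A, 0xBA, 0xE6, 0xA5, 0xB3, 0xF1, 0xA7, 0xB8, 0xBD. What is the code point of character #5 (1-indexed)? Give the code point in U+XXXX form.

U+CECA

Offset 0: leading byte 0xF1 = 11110001 → 4-byte char #1 = F1 A5 90 96.
Offset 4: leading byte 0xEF = 11101111 → 3-byte char #2 = EF 82 89.
Offset 7: leading byte 0xF1 = 11110001 → 4-byte char #3 = F1 97 8C 97.
Offset 11: leading byte 0xEB = 11101011 → 3-byte char #4 = EB A5 A3.
Offset 14: leading byte 0xEC = 11101100 → 3-byte char #5 = EC BB 8A.
Leading byte 0xEC = 11101100 matches 1110xxxx → 3-byte sequence.
Byte 1: 0xEC = 11101100, payload 1100 (4 bits).
Byte 2: 0xBB = 10111011 (10xxxxxx ✓), payload 111011.
Byte 3: 0x8A = 10001010 (10xxxxxx ✓), payload 001010.
Concatenate: 1100111011001010 = 0xCECA (16 bits → U+CECA).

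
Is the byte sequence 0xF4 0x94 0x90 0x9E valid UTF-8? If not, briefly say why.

Leading byte 0xF4 = 11110100 → 4-byte form.
Payload = 0x11441E, which exceeds U+10FFFF, the maximum Unicode code point. (Leading bytes F5–FF, or F4 followed by ≥ 0x90, are invalid.)

invalid (encodes a value above U+10FFFF)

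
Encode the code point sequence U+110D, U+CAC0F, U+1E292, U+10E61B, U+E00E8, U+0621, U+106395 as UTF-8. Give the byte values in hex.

E1 84 8D F3 8A B0 8F F0 9E 8A 92 F4 8E 98 9B F3 A0 83 A8 D8 A1 F4 86 8E 95

U+110D: 3-byte form → E1 84 8D.
U+CAC0F: 4-byte form → F3 8A B0 8F.
U+1E292: 4-byte form → F0 9E 8A 92.
U+10E61B: 4-byte form → F4 8E 98 9B.
U+E00E8: 4-byte form → F3 A0 83 A8.
U+0621: 2-byte form → D8 A1.
U+106395: 4-byte form → F4 86 8E 95.
Concatenated (25 bytes): E1 84 8D F3 8A B0 8F F0 9E 8A 92 F4 8E 98 9B F3 A0 83 A8 D8 A1 F4 86 8E 95.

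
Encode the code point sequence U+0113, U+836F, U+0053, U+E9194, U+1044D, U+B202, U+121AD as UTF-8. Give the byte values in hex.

U+0113: 2-byte form → C4 93.
U+836F: 3-byte form → E8 8D AF.
U+0053: 1-byte form → 53.
U+E9194: 4-byte form → F3 A9 86 94.
U+1044D: 4-byte form → F0 90 91 8D.
U+B202: 3-byte form → EB 88 82.
U+121AD: 4-byte form → F0 92 86 AD.
Concatenated (21 bytes): C4 93 E8 8D AF 53 F3 A9 86 94 F0 90 91 8D EB 88 82 F0 92 86 AD.

C4 93 E8 8D AF 53 F3 A9 86 94 F0 90 91 8D EB 88 82 F0 92 86 AD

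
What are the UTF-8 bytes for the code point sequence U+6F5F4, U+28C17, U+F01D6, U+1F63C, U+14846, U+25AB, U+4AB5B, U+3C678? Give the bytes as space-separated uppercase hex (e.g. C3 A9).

F1 AF 97 B4 F0 A8 B0 97 F3 B0 87 96 F0 9F 98 BC F0 94 A1 86 E2 96 AB F1 8A AD 9B F0 BC 99 B8

U+6F5F4: 4-byte form → F1 AF 97 B4.
U+28C17: 4-byte form → F0 A8 B0 97.
U+F01D6: 4-byte form → F3 B0 87 96.
U+1F63C: 4-byte form → F0 9F 98 BC.
U+14846: 4-byte form → F0 94 A1 86.
U+25AB: 3-byte form → E2 96 AB.
U+4AB5B: 4-byte form → F1 8A AD 9B.
U+3C678: 4-byte form → F0 BC 99 B8.
Concatenated (31 bytes): F1 AF 97 B4 F0 A8 B0 97 F3 B0 87 96 F0 9F 98 BC F0 94 A1 86 E2 96 AB F1 8A AD 9B F0 BC 99 B8.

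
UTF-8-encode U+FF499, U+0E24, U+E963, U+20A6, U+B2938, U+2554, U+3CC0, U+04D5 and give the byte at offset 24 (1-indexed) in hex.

1-indexed offset 24 is 0-indexed offset 23.
U+FF499 → 4-byte form F3 BF 92 99 at offsets 0–3.
U+0E24 → 3-byte form E0 B8 A4 at offsets 4–6.
U+E963 → 3-byte form EE A5 A3 at offsets 7–9.
U+20A6 → 3-byte form E2 82 A6 at offsets 10–12.
U+B2938 → 4-byte form F2 B2 A4 B8 at offsets 13–16.
U+2554 → 3-byte form E2 95 94 at offsets 17–19.
U+3CC0 → 3-byte form E3 B3 80 at offsets 20–22.
U+04D5 → 2-byte form D3 95 at offsets 23–24.
Offset 23 falls in char 8's range; it's byte 1 of D3 95 = 0xD3.

0xD3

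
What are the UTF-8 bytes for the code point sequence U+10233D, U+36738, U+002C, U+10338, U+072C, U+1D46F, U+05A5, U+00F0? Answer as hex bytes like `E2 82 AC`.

U+10233D: 4-byte form → F4 82 8C BD.
U+36738: 4-byte form → F0 B6 9C B8.
U+002C: 1-byte form → 2C.
U+10338: 4-byte form → F0 90 8C B8.
U+072C: 2-byte form → DC AC.
U+1D46F: 4-byte form → F0 9D 91 AF.
U+05A5: 2-byte form → D6 A5.
U+00F0: 2-byte form → C3 B0.
Concatenated (23 bytes): F4 82 8C BD F0 B6 9C B8 2C F0 90 8C B8 DC AC F0 9D 91 AF D6 A5 C3 B0.

F4 82 8C BD F0 B6 9C B8 2C F0 90 8C B8 DC AC F0 9D 91 AF D6 A5 C3 B0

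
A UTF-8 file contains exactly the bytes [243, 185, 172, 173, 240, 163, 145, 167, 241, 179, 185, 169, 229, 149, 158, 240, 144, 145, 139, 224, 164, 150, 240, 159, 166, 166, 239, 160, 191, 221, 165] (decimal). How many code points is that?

Byte at offset 0: 0xF3 = 11110011 → 4-byte char (#1). Advance 4.
Byte at offset 4: 0xF0 = 11110000 → 4-byte char (#2). Advance 4.
Byte at offset 8: 0xF1 = 11110001 → 4-byte char (#3). Advance 4.
Byte at offset 12: 0xE5 = 11100101 → 3-byte char (#4). Advance 3.
Byte at offset 15: 0xF0 = 11110000 → 4-byte char (#5). Advance 4.
Byte at offset 19: 0xE0 = 11100000 → 3-byte char (#6). Advance 3.
Byte at offset 22: 0xF0 = 11110000 → 4-byte char (#7). Advance 4.
Byte at offset 26: 0xEF = 11101111 → 3-byte char (#8). Advance 3.
Byte at offset 29: 0xDD = 11011101 → 2-byte char (#9). Advance 2.
Reached end at offset 31 after 9 code points.

9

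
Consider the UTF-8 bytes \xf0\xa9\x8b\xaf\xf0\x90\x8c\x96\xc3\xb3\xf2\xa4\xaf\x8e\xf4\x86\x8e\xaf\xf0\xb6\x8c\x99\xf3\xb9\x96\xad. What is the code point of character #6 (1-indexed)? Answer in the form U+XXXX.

U+36319

Offset 0: leading byte 0xF0 = 11110000 → 4-byte char #1 = F0 A9 8B AF.
Offset 4: leading byte 0xF0 = 11110000 → 4-byte char #2 = F0 90 8C 96.
Offset 8: leading byte 0xC3 = 11000011 → 2-byte char #3 = C3 B3.
Offset 10: leading byte 0xF2 = 11110010 → 4-byte char #4 = F2 A4 AF 8E.
Offset 14: leading byte 0xF4 = 11110100 → 4-byte char #5 = F4 86 8E AF.
Offset 18: leading byte 0xF0 = 11110000 → 4-byte char #6 = F0 B6 8C 99.
Leading byte 0xF0 = 11110000 matches 11110xxx → 4-byte sequence.
Byte 1: 0xF0 = 11110000, payload 000 (3 bits).
Byte 2: 0xB6 = 10110110 (10xxxxxx ✓), payload 110110.
Byte 3: 0x8C = 10001100 (10xxxxxx ✓), payload 001100.
Byte 4: 0x99 = 10011001 (10xxxxxx ✓), payload 011001.
Concatenate: 000110110001100011001 = 0x36319 (21 bits → U+36319).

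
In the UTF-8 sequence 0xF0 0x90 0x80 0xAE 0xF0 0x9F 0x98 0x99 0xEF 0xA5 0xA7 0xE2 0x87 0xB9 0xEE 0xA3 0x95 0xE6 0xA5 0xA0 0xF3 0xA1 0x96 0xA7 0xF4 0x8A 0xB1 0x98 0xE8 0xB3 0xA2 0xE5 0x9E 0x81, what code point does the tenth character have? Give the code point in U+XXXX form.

U+5781

Offset 0: leading byte 0xF0 = 11110000 → 4-byte char #1 = F0 90 80 AE.
Offset 4: leading byte 0xF0 = 11110000 → 4-byte char #2 = F0 9F 98 99.
Offset 8: leading byte 0xEF = 11101111 → 3-byte char #3 = EF A5 A7.
Offset 11: leading byte 0xE2 = 11100010 → 3-byte char #4 = E2 87 B9.
Offset 14: leading byte 0xEE = 11101110 → 3-byte char #5 = EE A3 95.
Offset 17: leading byte 0xE6 = 11100110 → 3-byte char #6 = E6 A5 A0.
Offset 20: leading byte 0xF3 = 11110011 → 4-byte char #7 = F3 A1 96 A7.
Offset 24: leading byte 0xF4 = 11110100 → 4-byte char #8 = F4 8A B1 98.
Offset 28: leading byte 0xE8 = 11101000 → 3-byte char #9 = E8 B3 A2.
Offset 31: leading byte 0xE5 = 11100101 → 3-byte char #10 = E5 9E 81.
Leading byte 0xE5 = 11100101 matches 1110xxxx → 3-byte sequence.
Byte 1: 0xE5 = 11100101, payload 0101 (4 bits).
Byte 2: 0x9E = 10011110 (10xxxxxx ✓), payload 011110.
Byte 3: 0x81 = 10000001 (10xxxxxx ✓), payload 000001.
Concatenate: 0101011110000001 = 0x5781 (16 bits → U+5781).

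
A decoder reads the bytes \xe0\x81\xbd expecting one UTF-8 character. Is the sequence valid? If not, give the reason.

invalid (overlong encoding)

Leading byte 0xE0 = 11100000 → 3-byte form.
Continuation bytes all match 10xxxxxx. Payload decodes to 0x7D.
But 0x7D < 0x800, the minimum for a 3-byte sequence — this is an overlong encoding.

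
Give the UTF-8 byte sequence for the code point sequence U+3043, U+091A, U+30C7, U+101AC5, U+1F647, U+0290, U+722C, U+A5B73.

U+3043: 3-byte form → E3 81 83.
U+091A: 3-byte form → E0 A4 9A.
U+30C7: 3-byte form → E3 83 87.
U+101AC5: 4-byte form → F4 81 AB 85.
U+1F647: 4-byte form → F0 9F 99 87.
U+0290: 2-byte form → CA 90.
U+722C: 3-byte form → E7 88 AC.
U+A5B73: 4-byte form → F2 A5 AD B3.
Concatenated (26 bytes): E3 81 83 E0 A4 9A E3 83 87 F4 81 AB 85 F0 9F 99 87 CA 90 E7 88 AC F2 A5 AD B3.

E3 81 83 E0 A4 9A E3 83 87 F4 81 AB 85 F0 9F 99 87 CA 90 E7 88 AC F2 A5 AD B3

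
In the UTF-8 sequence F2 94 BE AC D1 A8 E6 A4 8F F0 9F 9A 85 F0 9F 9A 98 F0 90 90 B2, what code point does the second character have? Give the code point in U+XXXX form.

Offset 0: leading byte 0xF2 = 11110010 → 4-byte char #1 = F2 94 BE AC.
Offset 4: leading byte 0xD1 = 11010001 → 2-byte char #2 = D1 A8.
Leading byte 0xD1 = 11010001 matches 110xxxxx → 2-byte sequence.
Byte 1: 0xD1 = 11010001, payload 10001 (5 bits).
Byte 2: 0xA8 = 10101000 (10xxxxxx ✓), payload 101000.
Concatenate: 10001101000 = 0x468 (11 bits → U+0468).

U+0468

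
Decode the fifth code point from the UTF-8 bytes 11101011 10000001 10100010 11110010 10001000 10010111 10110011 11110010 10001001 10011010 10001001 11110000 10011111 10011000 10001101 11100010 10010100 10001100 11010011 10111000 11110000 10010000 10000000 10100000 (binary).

U+250C

Offset 0: leading byte 0xEB = 11101011 → 3-byte char #1 = EB 81 A2.
Offset 3: leading byte 0xF2 = 11110010 → 4-byte char #2 = F2 88 97 B3.
Offset 7: leading byte 0xF2 = 11110010 → 4-byte char #3 = F2 89 9A 89.
Offset 11: leading byte 0xF0 = 11110000 → 4-byte char #4 = F0 9F 98 8D.
Offset 15: leading byte 0xE2 = 11100010 → 3-byte char #5 = E2 94 8C.
Leading byte 0xE2 = 11100010 matches 1110xxxx → 3-byte sequence.
Byte 1: 0xE2 = 11100010, payload 0010 (4 bits).
Byte 2: 0x94 = 10010100 (10xxxxxx ✓), payload 010100.
Byte 3: 0x8C = 10001100 (10xxxxxx ✓), payload 001100.
Concatenate: 0010010100001100 = 0x250C (16 bits → U+250C).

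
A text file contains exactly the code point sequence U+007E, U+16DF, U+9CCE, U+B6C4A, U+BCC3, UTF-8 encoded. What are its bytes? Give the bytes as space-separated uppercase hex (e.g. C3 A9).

7E E1 9B 9F E9 B3 8E F2 B6 B1 8A EB B3 83

U+007E: 1-byte form → 7E.
U+16DF: 3-byte form → E1 9B 9F.
U+9CCE: 3-byte form → E9 B3 8E.
U+B6C4A: 4-byte form → F2 B6 B1 8A.
U+BCC3: 3-byte form → EB B3 83.
Concatenated (14 bytes): 7E E1 9B 9F E9 B3 8E F2 B6 B1 8A EB B3 83.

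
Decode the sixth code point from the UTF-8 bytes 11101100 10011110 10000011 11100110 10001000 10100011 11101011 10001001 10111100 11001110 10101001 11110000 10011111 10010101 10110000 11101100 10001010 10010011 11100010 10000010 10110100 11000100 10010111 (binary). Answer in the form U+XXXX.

Offset 0: leading byte 0xEC = 11101100 → 3-byte char #1 = EC 9E 83.
Offset 3: leading byte 0xE6 = 11100110 → 3-byte char #2 = E6 88 A3.
Offset 6: leading byte 0xEB = 11101011 → 3-byte char #3 = EB 89 BC.
Offset 9: leading byte 0xCE = 11001110 → 2-byte char #4 = CE A9.
Offset 11: leading byte 0xF0 = 11110000 → 4-byte char #5 = F0 9F 95 B0.
Offset 15: leading byte 0xEC = 11101100 → 3-byte char #6 = EC 8A 93.
Leading byte 0xEC = 11101100 matches 1110xxxx → 3-byte sequence.
Byte 1: 0xEC = 11101100, payload 1100 (4 bits).
Byte 2: 0x8A = 10001010 (10xxxxxx ✓), payload 001010.
Byte 3: 0x93 = 10010011 (10xxxxxx ✓), payload 010011.
Concatenate: 1100001010010011 = 0xC293 (16 bits → U+C293).

U+C293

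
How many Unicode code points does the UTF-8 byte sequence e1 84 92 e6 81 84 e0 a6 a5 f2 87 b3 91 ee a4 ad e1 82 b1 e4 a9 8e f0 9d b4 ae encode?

Byte at offset 0: 0xE1 = 11100001 → 3-byte char (#1). Advance 3.
Byte at offset 3: 0xE6 = 11100110 → 3-byte char (#2). Advance 3.
Byte at offset 6: 0xE0 = 11100000 → 3-byte char (#3). Advance 3.
Byte at offset 9: 0xF2 = 11110010 → 4-byte char (#4). Advance 4.
Byte at offset 13: 0xEE = 11101110 → 3-byte char (#5). Advance 3.
Byte at offset 16: 0xE1 = 11100001 → 3-byte char (#6). Advance 3.
Byte at offset 19: 0xE4 = 11100100 → 3-byte char (#7). Advance 3.
Byte at offset 22: 0xF0 = 11110000 → 4-byte char (#8). Advance 4.
Reached end at offset 26 after 8 code points.

8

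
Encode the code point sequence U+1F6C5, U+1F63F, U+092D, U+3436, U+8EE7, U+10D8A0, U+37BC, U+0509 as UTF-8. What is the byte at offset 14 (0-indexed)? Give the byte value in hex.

0xE8

U+1F6C5 → 4-byte form F0 9F 9B 85 at offsets 0–3.
U+1F63F → 4-byte form F0 9F 98 BF at offsets 4–7.
U+092D → 3-byte form E0 A4 AD at offsets 8–10.
U+3436 → 3-byte form E3 90 B6 at offsets 11–13.
U+8EE7 → 3-byte form E8 BB A7 at offsets 14–16.
Offset 14 falls in char 5's range; it's byte 1 of E8 BB A7 = 0xE8.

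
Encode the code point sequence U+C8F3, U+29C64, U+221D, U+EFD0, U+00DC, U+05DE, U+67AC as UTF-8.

U+C8F3: 3-byte form → EC A3 B3.
U+29C64: 4-byte form → F0 A9 B1 A4.
U+221D: 3-byte form → E2 88 9D.
U+EFD0: 3-byte form → EE BF 90.
U+00DC: 2-byte form → C3 9C.
U+05DE: 2-byte form → D7 9E.
U+67AC: 3-byte form → E6 9E AC.
Concatenated (20 bytes): EC A3 B3 F0 A9 B1 A4 E2 88 9D EE BF 90 C3 9C D7 9E E6 9E AC.

EC A3 B3 F0 A9 B1 A4 E2 88 9D EE BF 90 C3 9C D7 9E E6 9E AC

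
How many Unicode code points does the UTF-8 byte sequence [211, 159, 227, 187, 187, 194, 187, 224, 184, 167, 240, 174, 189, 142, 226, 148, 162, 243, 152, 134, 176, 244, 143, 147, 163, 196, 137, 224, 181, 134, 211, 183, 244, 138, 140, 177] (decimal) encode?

12

Byte at offset 0: 0xD3 = 11010011 → 2-byte char (#1). Advance 2.
Byte at offset 2: 0xE3 = 11100011 → 3-byte char (#2). Advance 3.
Byte at offset 5: 0xC2 = 11000010 → 2-byte char (#3). Advance 2.
Byte at offset 7: 0xE0 = 11100000 → 3-byte char (#4). Advance 3.
Byte at offset 10: 0xF0 = 11110000 → 4-byte char (#5). Advance 4.
Byte at offset 14: 0xE2 = 11100010 → 3-byte char (#6). Advance 3.
Byte at offset 17: 0xF3 = 11110011 → 4-byte char (#7). Advance 4.
Byte at offset 21: 0xF4 = 11110100 → 4-byte char (#8). Advance 4.
Byte at offset 25: 0xC4 = 11000100 → 2-byte char (#9). Advance 2.
Byte at offset 27: 0xE0 = 11100000 → 3-byte char (#10). Advance 3.
Byte at offset 30: 0xD3 = 11010011 → 2-byte char (#11). Advance 2.
Byte at offset 32: 0xF4 = 11110100 → 4-byte char (#12). Advance 4.
Reached end at offset 36 after 12 code points.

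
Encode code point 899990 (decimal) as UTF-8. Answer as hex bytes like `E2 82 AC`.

F3 9B AE 96

U+DBB96 = 0xDBB96 = 899990 decimal. In range U+10000–U+10FFFF → 4-byte form: 11110xxx 10xxxxxx 10xxxxxx 10xxxxxx.
Binary (21 bits): 011011011101110010110.
Split 3+6+6+6: 011 | 011011 | 101110 | 010110.
Byte 1: 11110011 = 0xF3.
Byte 2: 10011011 = 0x9B.
Byte 3: 10101110 = 0xAE.
Byte 4: 10010110 = 0x96.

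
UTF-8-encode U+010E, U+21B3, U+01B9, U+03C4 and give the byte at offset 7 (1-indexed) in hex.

1-indexed offset 7 is 0-indexed offset 6.
U+010E → 2-byte form C4 8E at offsets 0–1.
U+21B3 → 3-byte form E2 86 B3 at offsets 2–4.
U+01B9 → 2-byte form C6 B9 at offsets 5–6.
Offset 6 falls in char 3's range; it's byte 2 of C6 B9 = 0xB9.

0xB9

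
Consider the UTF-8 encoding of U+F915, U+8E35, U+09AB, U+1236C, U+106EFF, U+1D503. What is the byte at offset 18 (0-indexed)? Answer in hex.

0x9D

U+F915 → 3-byte form EF A4 95 at offsets 0–2.
U+8E35 → 3-byte form E8 B8 B5 at offsets 3–5.
U+09AB → 3-byte form E0 A6 AB at offsets 6–8.
U+1236C → 4-byte form F0 92 8D AC at offsets 9–12.
U+106EFF → 4-byte form F4 86 BB BF at offsets 13–16.
U+1D503 → 4-byte form F0 9D 94 83 at offsets 17–20.
Offset 18 falls in char 6's range; it's byte 2 of F0 9D 94 83 = 0x9D.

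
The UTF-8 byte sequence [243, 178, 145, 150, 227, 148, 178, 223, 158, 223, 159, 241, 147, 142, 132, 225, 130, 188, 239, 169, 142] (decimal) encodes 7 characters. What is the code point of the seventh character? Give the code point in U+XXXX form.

U+FA4E

Offset 0: leading byte 0xF3 = 11110011 → 4-byte char #1 = F3 B2 91 96.
Offset 4: leading byte 0xE3 = 11100011 → 3-byte char #2 = E3 94 B2.
Offset 7: leading byte 0xDF = 11011111 → 2-byte char #3 = DF 9E.
Offset 9: leading byte 0xDF = 11011111 → 2-byte char #4 = DF 9F.
Offset 11: leading byte 0xF1 = 11110001 → 4-byte char #5 = F1 93 8E 84.
Offset 15: leading byte 0xE1 = 11100001 → 3-byte char #6 = E1 82 BC.
Offset 18: leading byte 0xEF = 11101111 → 3-byte char #7 = EF A9 8E.
Leading byte 0xEF = 11101111 matches 1110xxxx → 3-byte sequence.
Byte 1: 0xEF = 11101111, payload 1111 (4 bits).
Byte 2: 0xA9 = 10101001 (10xxxxxx ✓), payload 101001.
Byte 3: 0x8E = 10001110 (10xxxxxx ✓), payload 001110.
Concatenate: 1111101001001110 = 0xFA4E (16 bits → U+FA4E).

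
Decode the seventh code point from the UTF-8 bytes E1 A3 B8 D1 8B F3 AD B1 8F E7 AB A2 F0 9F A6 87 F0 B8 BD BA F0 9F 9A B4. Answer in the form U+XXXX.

U+1F6B4

Offset 0: leading byte 0xE1 = 11100001 → 3-byte char #1 = E1 A3 B8.
Offset 3: leading byte 0xD1 = 11010001 → 2-byte char #2 = D1 8B.
Offset 5: leading byte 0xF3 = 11110011 → 4-byte char #3 = F3 AD B1 8F.
Offset 9: leading byte 0xE7 = 11100111 → 3-byte char #4 = E7 AB A2.
Offset 12: leading byte 0xF0 = 11110000 → 4-byte char #5 = F0 9F A6 87.
Offset 16: leading byte 0xF0 = 11110000 → 4-byte char #6 = F0 B8 BD BA.
Offset 20: leading byte 0xF0 = 11110000 → 4-byte char #7 = F0 9F 9A B4.
Leading byte 0xF0 = 11110000 matches 11110xxx → 4-byte sequence.
Byte 1: 0xF0 = 11110000, payload 000 (3 bits).
Byte 2: 0x9F = 10011111 (10xxxxxx ✓), payload 011111.
Byte 3: 0x9A = 10011010 (10xxxxxx ✓), payload 011010.
Byte 4: 0xB4 = 10110100 (10xxxxxx ✓), payload 110100.
Concatenate: 000011111011010110100 = 0x1F6B4 (21 bits → U+1F6B4).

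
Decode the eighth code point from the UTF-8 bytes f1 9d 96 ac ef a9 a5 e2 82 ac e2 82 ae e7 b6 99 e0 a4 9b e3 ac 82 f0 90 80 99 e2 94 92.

Offset 0: leading byte 0xF1 = 11110001 → 4-byte char #1 = F1 9D 96 AC.
Offset 4: leading byte 0xEF = 11101111 → 3-byte char #2 = EF A9 A5.
Offset 7: leading byte 0xE2 = 11100010 → 3-byte char #3 = E2 82 AC.
Offset 10: leading byte 0xE2 = 11100010 → 3-byte char #4 = E2 82 AE.
Offset 13: leading byte 0xE7 = 11100111 → 3-byte char #5 = E7 B6 99.
Offset 16: leading byte 0xE0 = 11100000 → 3-byte char #6 = E0 A4 9B.
Offset 19: leading byte 0xE3 = 11100011 → 3-byte char #7 = E3 AC 82.
Offset 22: leading byte 0xF0 = 11110000 → 4-byte char #8 = F0 90 80 99.
Leading byte 0xF0 = 11110000 matches 11110xxx → 4-byte sequence.
Byte 1: 0xF0 = 11110000, payload 000 (3 bits).
Byte 2: 0x90 = 10010000 (10xxxxxx ✓), payload 010000.
Byte 3: 0x80 = 10000000 (10xxxxxx ✓), payload 000000.
Byte 4: 0x99 = 10011001 (10xxxxxx ✓), payload 011001.
Concatenate: 000010000000000011001 = 0x10019 (21 bits → U+10019).

U+10019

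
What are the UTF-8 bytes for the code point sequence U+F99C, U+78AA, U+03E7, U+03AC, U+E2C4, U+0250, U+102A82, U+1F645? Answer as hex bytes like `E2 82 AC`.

EF A6 9C E7 A2 AA CF A7 CE AC EE 8B 84 C9 90 F4 82 AA 82 F0 9F 99 85

U+F99C: 3-byte form → EF A6 9C.
U+78AA: 3-byte form → E7 A2 AA.
U+03E7: 2-byte form → CF A7.
U+03AC: 2-byte form → CE AC.
U+E2C4: 3-byte form → EE 8B 84.
U+0250: 2-byte form → C9 90.
U+102A82: 4-byte form → F4 82 AA 82.
U+1F645: 4-byte form → F0 9F 99 85.
Concatenated (23 bytes): EF A6 9C E7 A2 AA CF A7 CE AC EE 8B 84 C9 90 F4 82 AA 82 F0 9F 99 85.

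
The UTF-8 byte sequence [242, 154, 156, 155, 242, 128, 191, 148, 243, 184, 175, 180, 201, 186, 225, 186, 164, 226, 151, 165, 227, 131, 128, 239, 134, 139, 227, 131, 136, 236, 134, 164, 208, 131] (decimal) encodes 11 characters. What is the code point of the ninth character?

U+30C8

Offset 0: leading byte 0xF2 = 11110010 → 4-byte char #1 = F2 9A 9C 9B.
Offset 4: leading byte 0xF2 = 11110010 → 4-byte char #2 = F2 80 BF 94.
Offset 8: leading byte 0xF3 = 11110011 → 4-byte char #3 = F3 B8 AF B4.
Offset 12: leading byte 0xC9 = 11001001 → 2-byte char #4 = C9 BA.
Offset 14: leading byte 0xE1 = 11100001 → 3-byte char #5 = E1 BA A4.
Offset 17: leading byte 0xE2 = 11100010 → 3-byte char #6 = E2 97 A5.
Offset 20: leading byte 0xE3 = 11100011 → 3-byte char #7 = E3 83 80.
Offset 23: leading byte 0xEF = 11101111 → 3-byte char #8 = EF 86 8B.
Offset 26: leading byte 0xE3 = 11100011 → 3-byte char #9 = E3 83 88.
Leading byte 0xE3 = 11100011 matches 1110xxxx → 3-byte sequence.
Byte 1: 0xE3 = 11100011, payload 0011 (4 bits).
Byte 2: 0x83 = 10000011 (10xxxxxx ✓), payload 000011.
Byte 3: 0x88 = 10001000 (10xxxxxx ✓), payload 001000.
Concatenate: 0011000011001000 = 0x30C8 (16 bits → U+30C8).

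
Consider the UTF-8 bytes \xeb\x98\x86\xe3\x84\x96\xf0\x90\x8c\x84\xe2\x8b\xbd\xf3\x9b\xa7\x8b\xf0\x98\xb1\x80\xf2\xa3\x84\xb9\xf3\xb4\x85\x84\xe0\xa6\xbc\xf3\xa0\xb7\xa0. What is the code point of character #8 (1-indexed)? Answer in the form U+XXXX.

U+F4144

Offset 0: leading byte 0xEB = 11101011 → 3-byte char #1 = EB 98 86.
Offset 3: leading byte 0xE3 = 11100011 → 3-byte char #2 = E3 84 96.
Offset 6: leading byte 0xF0 = 11110000 → 4-byte char #3 = F0 90 8C 84.
Offset 10: leading byte 0xE2 = 11100010 → 3-byte char #4 = E2 8B BD.
Offset 13: leading byte 0xF3 = 11110011 → 4-byte char #5 = F3 9B A7 8B.
Offset 17: leading byte 0xF0 = 11110000 → 4-byte char #6 = F0 98 B1 80.
Offset 21: leading byte 0xF2 = 11110010 → 4-byte char #7 = F2 A3 84 B9.
Offset 25: leading byte 0xF3 = 11110011 → 4-byte char #8 = F3 B4 85 84.
Leading byte 0xF3 = 11110011 matches 11110xxx → 4-byte sequence.
Byte 1: 0xF3 = 11110011, payload 011 (3 bits).
Byte 2: 0xB4 = 10110100 (10xxxxxx ✓), payload 110100.
Byte 3: 0x85 = 10000101 (10xxxxxx ✓), payload 000101.
Byte 4: 0x84 = 10000100 (10xxxxxx ✓), payload 000100.
Concatenate: 011110100000101000100 = 0xF4144 (21 bits → U+F4144).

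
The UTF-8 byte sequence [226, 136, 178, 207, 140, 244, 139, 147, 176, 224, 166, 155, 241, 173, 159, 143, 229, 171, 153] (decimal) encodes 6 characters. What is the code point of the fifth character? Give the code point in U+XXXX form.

U+6D7CF

Offset 0: leading byte 0xE2 = 11100010 → 3-byte char #1 = E2 88 B2.
Offset 3: leading byte 0xCF = 11001111 → 2-byte char #2 = CF 8C.
Offset 5: leading byte 0xF4 = 11110100 → 4-byte char #3 = F4 8B 93 B0.
Offset 9: leading byte 0xE0 = 11100000 → 3-byte char #4 = E0 A6 9B.
Offset 12: leading byte 0xF1 = 11110001 → 4-byte char #5 = F1 AD 9F 8F.
Leading byte 0xF1 = 11110001 matches 11110xxx → 4-byte sequence.
Byte 1: 0xF1 = 11110001, payload 001 (3 bits).
Byte 2: 0xAD = 10101101 (10xxxxxx ✓), payload 101101.
Byte 3: 0x9F = 10011111 (10xxxxxx ✓), payload 011111.
Byte 4: 0x8F = 10001111 (10xxxxxx ✓), payload 001111.
Concatenate: 001101101011111001111 = 0x6D7CF (21 bits → U+6D7CF).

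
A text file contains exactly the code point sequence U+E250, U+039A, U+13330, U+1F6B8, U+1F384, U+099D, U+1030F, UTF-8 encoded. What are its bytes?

U+E250: 3-byte form → EE 89 90.
U+039A: 2-byte form → CE 9A.
U+13330: 4-byte form → F0 93 8C B0.
U+1F6B8: 4-byte form → F0 9F 9A B8.
U+1F384: 4-byte form → F0 9F 8E 84.
U+099D: 3-byte form → E0 A6 9D.
U+1030F: 4-byte form → F0 90 8C 8F.
Concatenated (24 bytes): EE 89 90 CE 9A F0 93 8C B0 F0 9F 9A B8 F0 9F 8E 84 E0 A6 9D F0 90 8C 8F.

EE 89 90 CE 9A F0 93 8C B0 F0 9F 9A B8 F0 9F 8E 84 E0 A6 9D F0 90 8C 8F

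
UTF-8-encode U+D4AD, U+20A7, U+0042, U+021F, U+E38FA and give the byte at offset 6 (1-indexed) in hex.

1-indexed offset 6 is 0-indexed offset 5.
U+D4AD → 3-byte form ED 92 AD at offsets 0–2.
U+20A7 → 3-byte form E2 82 A7 at offsets 3–5.
Offset 5 falls in char 2's range; it's byte 3 of E2 82 A7 = 0xA7.

0xA7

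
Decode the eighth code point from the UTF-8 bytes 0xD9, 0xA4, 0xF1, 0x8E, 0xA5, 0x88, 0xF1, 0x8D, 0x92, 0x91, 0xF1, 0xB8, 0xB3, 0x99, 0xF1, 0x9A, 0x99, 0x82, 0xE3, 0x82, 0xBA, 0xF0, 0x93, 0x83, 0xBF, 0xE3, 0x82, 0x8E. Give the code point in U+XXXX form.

U+308E

Offset 0: leading byte 0xD9 = 11011001 → 2-byte char #1 = D9 A4.
Offset 2: leading byte 0xF1 = 11110001 → 4-byte char #2 = F1 8E A5 88.
Offset 6: leading byte 0xF1 = 11110001 → 4-byte char #3 = F1 8D 92 91.
Offset 10: leading byte 0xF1 = 11110001 → 4-byte char #4 = F1 B8 B3 99.
Offset 14: leading byte 0xF1 = 11110001 → 4-byte char #5 = F1 9A 99 82.
Offset 18: leading byte 0xE3 = 11100011 → 3-byte char #6 = E3 82 BA.
Offset 21: leading byte 0xF0 = 11110000 → 4-byte char #7 = F0 93 83 BF.
Offset 25: leading byte 0xE3 = 11100011 → 3-byte char #8 = E3 82 8E.
Leading byte 0xE3 = 11100011 matches 1110xxxx → 3-byte sequence.
Byte 1: 0xE3 = 11100011, payload 0011 (4 bits).
Byte 2: 0x82 = 10000010 (10xxxxxx ✓), payload 000010.
Byte 3: 0x8E = 10001110 (10xxxxxx ✓), payload 001110.
Concatenate: 0011000010001110 = 0x308E (16 bits → U+308E).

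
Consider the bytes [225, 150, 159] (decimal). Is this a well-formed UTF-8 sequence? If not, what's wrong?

Leading byte 0xE1 = 11100001 → 3-byte form.
Continuation bytes 0x96=10010110, 0x9F=10011111 all match 10xxxxxx.
Decoded value 0x159F is ≥ 0x800 (shortest form) and not a surrogate.

valid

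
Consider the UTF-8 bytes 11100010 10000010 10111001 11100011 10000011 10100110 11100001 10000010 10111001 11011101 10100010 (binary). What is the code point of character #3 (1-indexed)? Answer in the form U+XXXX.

Offset 0: leading byte 0xE2 = 11100010 → 3-byte char #1 = E2 82 B9.
Offset 3: leading byte 0xE3 = 11100011 → 3-byte char #2 = E3 83 A6.
Offset 6: leading byte 0xE1 = 11100001 → 3-byte char #3 = E1 82 B9.
Leading byte 0xE1 = 11100001 matches 1110xxxx → 3-byte sequence.
Byte 1: 0xE1 = 11100001, payload 0001 (4 bits).
Byte 2: 0x82 = 10000010 (10xxxxxx ✓), payload 000010.
Byte 3: 0xB9 = 10111001 (10xxxxxx ✓), payload 111001.
Concatenate: 0001000010111001 = 0x10B9 (16 bits → U+10B9).

U+10B9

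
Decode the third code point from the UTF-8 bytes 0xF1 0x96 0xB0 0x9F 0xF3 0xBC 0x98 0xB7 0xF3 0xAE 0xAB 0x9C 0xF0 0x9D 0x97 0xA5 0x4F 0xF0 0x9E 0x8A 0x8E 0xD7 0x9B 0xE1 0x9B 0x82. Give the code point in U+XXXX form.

Offset 0: leading byte 0xF1 = 11110001 → 4-byte char #1 = F1 96 B0 9F.
Offset 4: leading byte 0xF3 = 11110011 → 4-byte char #2 = F3 BC 98 B7.
Offset 8: leading byte 0xF3 = 11110011 → 4-byte char #3 = F3 AE AB 9C.
Leading byte 0xF3 = 11110011 matches 11110xxx → 4-byte sequence.
Byte 1: 0xF3 = 11110011, payload 011 (3 bits).
Byte 2: 0xAE = 10101110 (10xxxxxx ✓), payload 101110.
Byte 3: 0xAB = 10101011 (10xxxxxx ✓), payload 101011.
Byte 4: 0x9C = 10011100 (10xxxxxx ✓), payload 011100.
Concatenate: 011101110101011011100 = 0xEEADC (21 bits → U+EEADC).

U+EEADC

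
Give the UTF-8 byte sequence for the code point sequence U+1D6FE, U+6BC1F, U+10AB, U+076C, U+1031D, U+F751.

F0 9D 9B BE F1 AB B0 9F E1 82 AB DD AC F0 90 8C 9D EF 9D 91

U+1D6FE: 4-byte form → F0 9D 9B BE.
U+6BC1F: 4-byte form → F1 AB B0 9F.
U+10AB: 3-byte form → E1 82 AB.
U+076C: 2-byte form → DD AC.
U+1031D: 4-byte form → F0 90 8C 9D.
U+F751: 3-byte form → EF 9D 91.
Concatenated (20 bytes): F0 9D 9B BE F1 AB B0 9F E1 82 AB DD AC F0 90 8C 9D EF 9D 91.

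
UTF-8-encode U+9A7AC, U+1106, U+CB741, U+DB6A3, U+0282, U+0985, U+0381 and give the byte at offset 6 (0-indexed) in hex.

0x86

U+9A7AC → 4-byte form F2 9A 9E AC at offsets 0–3.
U+1106 → 3-byte form E1 84 86 at offsets 4–6.
Offset 6 falls in char 2's range; it's byte 3 of E1 84 86 = 0x86.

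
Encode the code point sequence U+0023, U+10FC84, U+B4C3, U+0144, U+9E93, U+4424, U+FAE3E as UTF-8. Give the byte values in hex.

23 F4 8F B2 84 EB 93 83 C5 84 E9 BA 93 E4 90 A4 F3 BA B8 BE

U+0023: 1-byte form → 23.
U+10FC84: 4-byte form → F4 8F B2 84.
U+B4C3: 3-byte form → EB 93 83.
U+0144: 2-byte form → C5 84.
U+9E93: 3-byte form → E9 BA 93.
U+4424: 3-byte form → E4 90 A4.
U+FAE3E: 4-byte form → F3 BA B8 BE.
Concatenated (20 bytes): 23 F4 8F B2 84 EB 93 83 C5 84 E9 BA 93 E4 90 A4 F3 BA B8 BE.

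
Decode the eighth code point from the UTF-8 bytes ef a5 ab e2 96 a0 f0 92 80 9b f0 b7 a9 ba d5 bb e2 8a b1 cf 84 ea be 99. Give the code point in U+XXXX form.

Offset 0: leading byte 0xEF = 11101111 → 3-byte char #1 = EF A5 AB.
Offset 3: leading byte 0xE2 = 11100010 → 3-byte char #2 = E2 96 A0.
Offset 6: leading byte 0xF0 = 11110000 → 4-byte char #3 = F0 92 80 9B.
Offset 10: leading byte 0xF0 = 11110000 → 4-byte char #4 = F0 B7 A9 BA.
Offset 14: leading byte 0xD5 = 11010101 → 2-byte char #5 = D5 BB.
Offset 16: leading byte 0xE2 = 11100010 → 3-byte char #6 = E2 8A B1.
Offset 19: leading byte 0xCF = 11001111 → 2-byte char #7 = CF 84.
Offset 21: leading byte 0xEA = 11101010 → 3-byte char #8 = EA BE 99.
Leading byte 0xEA = 11101010 matches 1110xxxx → 3-byte sequence.
Byte 1: 0xEA = 11101010, payload 1010 (4 bits).
Byte 2: 0xBE = 10111110 (10xxxxxx ✓), payload 111110.
Byte 3: 0x99 = 10011001 (10xxxxxx ✓), payload 011001.
Concatenate: 1010111110011001 = 0xAF99 (16 bits → U+AF99).

U+AF99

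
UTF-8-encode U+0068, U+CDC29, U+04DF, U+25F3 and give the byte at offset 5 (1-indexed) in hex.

1-indexed offset 5 is 0-indexed offset 4.
U+0068 → 1-byte form 68 at offsets 0–0.
U+CDC29 → 4-byte form F3 8D B0 A9 at offsets 1–4.
Offset 4 falls in char 2's range; it's byte 4 of F3 8D B0 A9 = 0xA9.

0xA9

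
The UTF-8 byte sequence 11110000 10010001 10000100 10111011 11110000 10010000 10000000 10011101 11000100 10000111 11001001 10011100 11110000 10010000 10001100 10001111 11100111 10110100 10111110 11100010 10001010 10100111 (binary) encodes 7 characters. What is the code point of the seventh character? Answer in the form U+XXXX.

Offset 0: leading byte 0xF0 = 11110000 → 4-byte char #1 = F0 91 84 BB.
Offset 4: leading byte 0xF0 = 11110000 → 4-byte char #2 = F0 90 80 9D.
Offset 8: leading byte 0xC4 = 11000100 → 2-byte char #3 = C4 87.
Offset 10: leading byte 0xC9 = 11001001 → 2-byte char #4 = C9 9C.
Offset 12: leading byte 0xF0 = 11110000 → 4-byte char #5 = F0 90 8C 8F.
Offset 16: leading byte 0xE7 = 11100111 → 3-byte char #6 = E7 B4 BE.
Offset 19: leading byte 0xE2 = 11100010 → 3-byte char #7 = E2 8A A7.
Leading byte 0xE2 = 11100010 matches 1110xxxx → 3-byte sequence.
Byte 1: 0xE2 = 11100010, payload 0010 (4 bits).
Byte 2: 0x8A = 10001010 (10xxxxxx ✓), payload 001010.
Byte 3: 0xA7 = 10100111 (10xxxxxx ✓), payload 100111.
Concatenate: 0010001010100111 = 0x22A7 (16 bits → U+22A7).

U+22A7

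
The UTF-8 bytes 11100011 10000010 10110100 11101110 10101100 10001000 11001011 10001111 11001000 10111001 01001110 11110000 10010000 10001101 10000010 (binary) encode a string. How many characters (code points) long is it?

Byte at offset 0: 0xE3 = 11100011 → 3-byte char (#1). Advance 3.
Byte at offset 3: 0xEE = 11101110 → 3-byte char (#2). Advance 3.
Byte at offset 6: 0xCB = 11001011 → 2-byte char (#3). Advance 2.
Byte at offset 8: 0xC8 = 11001000 → 2-byte char (#4). Advance 2.
Byte at offset 10: 0x4E = 01001110 → 1-byte char (#5). Advance 1.
Byte at offset 11: 0xF0 = 11110000 → 4-byte char (#6). Advance 4.
Reached end at offset 15 after 6 code points.

6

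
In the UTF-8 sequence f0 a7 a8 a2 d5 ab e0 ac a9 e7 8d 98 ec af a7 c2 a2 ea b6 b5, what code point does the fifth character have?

Offset 0: leading byte 0xF0 = 11110000 → 4-byte char #1 = F0 A7 A8 A2.
Offset 4: leading byte 0xD5 = 11010101 → 2-byte char #2 = D5 AB.
Offset 6: leading byte 0xE0 = 11100000 → 3-byte char #3 = E0 AC A9.
Offset 9: leading byte 0xE7 = 11100111 → 3-byte char #4 = E7 8D 98.
Offset 12: leading byte 0xEC = 11101100 → 3-byte char #5 = EC AF A7.
Leading byte 0xEC = 11101100 matches 1110xxxx → 3-byte sequence.
Byte 1: 0xEC = 11101100, payload 1100 (4 bits).
Byte 2: 0xAF = 10101111 (10xxxxxx ✓), payload 101111.
Byte 3: 0xA7 = 10100111 (10xxxxxx ✓), payload 100111.
Concatenate: 1100101111100111 = 0xCBE7 (16 bits → U+CBE7).

U+CBE7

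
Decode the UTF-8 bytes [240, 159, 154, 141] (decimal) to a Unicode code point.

Leading byte 0xF0 = 11110000 matches 11110xxx → 4-byte sequence.
Byte 1: 0xF0 = 11110000, payload 000 (3 bits).
Byte 2: 0x9F = 10011111 (10xxxxxx ✓), payload 011111.
Byte 3: 0x9A = 10011010 (10xxxxxx ✓), payload 011010.
Byte 4: 0x8D = 10001101 (10xxxxxx ✓), payload 001101.
Concatenate: 000011111011010001101 = 0x1F68D (21 bits → U+1F68D).

U+1F68D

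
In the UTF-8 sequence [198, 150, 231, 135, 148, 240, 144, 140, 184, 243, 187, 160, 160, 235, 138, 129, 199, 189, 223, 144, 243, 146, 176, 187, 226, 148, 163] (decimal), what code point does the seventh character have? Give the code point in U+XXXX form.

Offset 0: leading byte 0xC6 = 11000110 → 2-byte char #1 = C6 96.
Offset 2: leading byte 0xE7 = 11100111 → 3-byte char #2 = E7 87 94.
Offset 5: leading byte 0xF0 = 11110000 → 4-byte char #3 = F0 90 8C B8.
Offset 9: leading byte 0xF3 = 11110011 → 4-byte char #4 = F3 BB A0 A0.
Offset 13: leading byte 0xEB = 11101011 → 3-byte char #5 = EB 8A 81.
Offset 16: leading byte 0xC7 = 11000111 → 2-byte char #6 = C7 BD.
Offset 18: leading byte 0xDF = 11011111 → 2-byte char #7 = DF 90.
Leading byte 0xDF = 11011111 matches 110xxxxx → 2-byte sequence.
Byte 1: 0xDF = 11011111, payload 11111 (5 bits).
Byte 2: 0x90 = 10010000 (10xxxxxx ✓), payload 010000.
Concatenate: 11111010000 = 0x7D0 (11 bits → U+07D0).

U+07D0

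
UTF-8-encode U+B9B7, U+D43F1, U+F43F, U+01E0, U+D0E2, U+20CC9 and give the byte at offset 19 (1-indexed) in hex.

0x89

1-indexed offset 19 is 0-indexed offset 18.
U+B9B7 → 3-byte form EB A6 B7 at offsets 0–2.
U+D43F1 → 4-byte form F3 94 8F B1 at offsets 3–6.
U+F43F → 3-byte form EF 90 BF at offsets 7–9.
U+01E0 → 2-byte form C7 A0 at offsets 10–11.
U+D0E2 → 3-byte form ED 83 A2 at offsets 12–14.
U+20CC9 → 4-byte form F0 A0 B3 89 at offsets 15–18.
Offset 18 falls in char 6's range; it's byte 4 of F0 A0 B3 89 = 0x89.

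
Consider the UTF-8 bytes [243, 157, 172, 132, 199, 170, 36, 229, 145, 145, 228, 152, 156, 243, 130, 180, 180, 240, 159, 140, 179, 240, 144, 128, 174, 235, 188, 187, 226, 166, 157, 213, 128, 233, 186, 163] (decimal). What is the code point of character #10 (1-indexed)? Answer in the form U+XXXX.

Offset 0: leading byte 0xF3 = 11110011 → 4-byte char #1 = F3 9D AC 84.
Offset 4: leading byte 0xC7 = 11000111 → 2-byte char #2 = C7 AA.
Offset 6: leading byte 0x24 = 00100100 → 1-byte char #3 = 24.
Offset 7: leading byte 0xE5 = 11100101 → 3-byte char #4 = E5 91 91.
Offset 10: leading byte 0xE4 = 11100100 → 3-byte char #5 = E4 98 9C.
Offset 13: leading byte 0xF3 = 11110011 → 4-byte char #6 = F3 82 B4 B4.
Offset 17: leading byte 0xF0 = 11110000 → 4-byte char #7 = F0 9F 8C B3.
Offset 21: leading byte 0xF0 = 11110000 → 4-byte char #8 = F0 90 80 AE.
Offset 25: leading byte 0xEB = 11101011 → 3-byte char #9 = EB BC BB.
Offset 28: leading byte 0xE2 = 11100010 → 3-byte char #10 = E2 A6 9D.
Leading byte 0xE2 = 11100010 matches 1110xxxx → 3-byte sequence.
Byte 1: 0xE2 = 11100010, payload 0010 (4 bits).
Byte 2: 0xA6 = 10100110 (10xxxxxx ✓), payload 100110.
Byte 3: 0x9D = 10011101 (10xxxxxx ✓), payload 011101.
Concatenate: 0010100110011101 = 0x299D (16 bits → U+299D).

U+299D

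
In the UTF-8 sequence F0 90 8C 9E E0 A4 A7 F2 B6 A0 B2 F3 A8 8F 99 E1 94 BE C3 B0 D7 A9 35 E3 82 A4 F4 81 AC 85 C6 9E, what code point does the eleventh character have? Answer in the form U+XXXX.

Offset 0: leading byte 0xF0 = 11110000 → 4-byte char #1 = F0 90 8C 9E.
Offset 4: leading byte 0xE0 = 11100000 → 3-byte char #2 = E0 A4 A7.
Offset 7: leading byte 0xF2 = 11110010 → 4-byte char #3 = F2 B6 A0 B2.
Offset 11: leading byte 0xF3 = 11110011 → 4-byte char #4 = F3 A8 8F 99.
Offset 15: leading byte 0xE1 = 11100001 → 3-byte char #5 = E1 94 BE.
Offset 18: leading byte 0xC3 = 11000011 → 2-byte char #6 = C3 B0.
Offset 20: leading byte 0xD7 = 11010111 → 2-byte char #7 = D7 A9.
Offset 22: leading byte 0x35 = 00110101 → 1-byte char #8 = 35.
Offset 23: leading byte 0xE3 = 11100011 → 3-byte char #9 = E3 82 A4.
Offset 26: leading byte 0xF4 = 11110100 → 4-byte char #10 = F4 81 AC 85.
Offset 30: leading byte 0xC6 = 11000110 → 2-byte char #11 = C6 9E.
Leading byte 0xC6 = 11000110 matches 110xxxxx → 2-byte sequence.
Byte 1: 0xC6 = 11000110, payload 00110 (5 bits).
Byte 2: 0x9E = 10011110 (10xxxxxx ✓), payload 011110.
Concatenate: 00110011110 = 0x19E (11 bits → U+019E).

U+019E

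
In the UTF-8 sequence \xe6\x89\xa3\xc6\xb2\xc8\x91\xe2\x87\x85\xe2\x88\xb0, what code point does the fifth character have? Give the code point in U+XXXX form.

Offset 0: leading byte 0xE6 = 11100110 → 3-byte char #1 = E6 89 A3.
Offset 3: leading byte 0xC6 = 11000110 → 2-byte char #2 = C6 B2.
Offset 5: leading byte 0xC8 = 11001000 → 2-byte char #3 = C8 91.
Offset 7: leading byte 0xE2 = 11100010 → 3-byte char #4 = E2 87 85.
Offset 10: leading byte 0xE2 = 11100010 → 3-byte char #5 = E2 88 B0.
Leading byte 0xE2 = 11100010 matches 1110xxxx → 3-byte sequence.
Byte 1: 0xE2 = 11100010, payload 0010 (4 bits).
Byte 2: 0x88 = 10001000 (10xxxxxx ✓), payload 001000.
Byte 3: 0xB0 = 10110000 (10xxxxxx ✓), payload 110000.
Concatenate: 0010001000110000 = 0x2230 (16 bits → U+2230).

U+2230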